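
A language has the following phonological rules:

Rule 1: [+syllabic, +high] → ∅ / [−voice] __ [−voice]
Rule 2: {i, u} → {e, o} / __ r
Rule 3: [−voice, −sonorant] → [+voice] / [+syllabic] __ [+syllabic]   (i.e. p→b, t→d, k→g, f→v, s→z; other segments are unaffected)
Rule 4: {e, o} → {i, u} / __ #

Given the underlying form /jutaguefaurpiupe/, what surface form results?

Rule 1 (high vowel syncope): no segment meets the environment; /jutaguefaurpiupe/ is unchanged.
Rule 2 (pre-rhotic lowering): /u/ is a high vowel immediately before /r/, so it lowers to [o]. /jutaguefaurpiupe/ → jutaguefaorpiupe.
Rule 3 (intervocalic voicing): /t/ is a voiceless obstruent between vowels /u/ and /a/, so it voices to [d]. /f/ is a voiceless obstruent between vowels /e/ and /a/, so it voices to [v]. /p/ is a voiceless obstruent between vowels /u/ and /e/, so it voices to [b]. /jutaguefaorpiupe/ → judaguevaorpiube.
Rule 4 (final vowel raising): /e/ is a mid vowel in word-final position, so it raises to [i]. /judaguevaorpiube/ → judaguevaorpiubi.

judaguevaorpiubi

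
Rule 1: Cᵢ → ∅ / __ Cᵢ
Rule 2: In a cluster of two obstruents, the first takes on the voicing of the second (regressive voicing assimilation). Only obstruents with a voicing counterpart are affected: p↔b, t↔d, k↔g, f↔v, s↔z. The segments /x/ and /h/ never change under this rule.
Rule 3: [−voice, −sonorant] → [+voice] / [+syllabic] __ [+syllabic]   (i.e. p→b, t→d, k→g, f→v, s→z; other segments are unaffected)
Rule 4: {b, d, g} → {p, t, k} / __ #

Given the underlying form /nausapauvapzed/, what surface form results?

nauzabauvabzet

Rule 1 (degemination): no segment meets the environment; /nausapauvapzed/ is unchanged.
Rule 2 (regressive voicing assimilation): /p/ precedes the voiced obstruent /z/, so it voices to [b] by assimilation. /nausapauvapzed/ → nausapauvabzed.
Rule 3 (intervocalic voicing): /s/ is a voiceless obstruent between vowels /u/ and /a/, so it voices to [z]. /p/ is a voiceless obstruent between vowels /a/ and /a/, so it voices to [b]. /nausapauvabzed/ → nauzabauvabzed.
Rule 4 (final devoicing): /d/ is a voiced stop in word-final position, so it devoices to [t]. /nauzabauvabzed/ → nauzabauvabzet.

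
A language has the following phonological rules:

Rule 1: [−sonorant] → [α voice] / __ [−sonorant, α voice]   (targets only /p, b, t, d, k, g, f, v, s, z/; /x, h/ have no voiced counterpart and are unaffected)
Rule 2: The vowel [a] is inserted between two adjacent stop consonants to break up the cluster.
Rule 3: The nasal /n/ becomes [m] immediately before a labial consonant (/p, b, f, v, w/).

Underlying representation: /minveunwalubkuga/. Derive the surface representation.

Rule 1 (regressive voicing assimilation): /b/ precedes the voiceless obstruent /k/, so it devoices to [p] by assimilation. /minveunwalubkuga/ → minveunwalupkuga.
Rule 2 (stop-cluster a-epenthesis): /p/ and /k/ form a stop–stop cluster, so [a] is inserted between them. /minveunwalupkuga/ → minveunwalupakuga.
Rule 3 (nasal place assimilation): /n/ precedes the labial consonant /v/, so it assimilates in place to [m]. /n/ precedes the labial consonant /w/, so it assimilates in place to [m]. /minveunwalupakuga/ → mimveumwalupakuga.

mimveumwalupakuga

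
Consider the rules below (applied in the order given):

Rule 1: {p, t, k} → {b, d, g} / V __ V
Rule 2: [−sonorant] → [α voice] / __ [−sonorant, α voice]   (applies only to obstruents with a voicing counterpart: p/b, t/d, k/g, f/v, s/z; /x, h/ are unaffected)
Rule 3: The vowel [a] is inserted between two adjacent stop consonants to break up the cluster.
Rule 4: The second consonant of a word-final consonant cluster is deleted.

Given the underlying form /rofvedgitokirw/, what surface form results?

Rule 1 (intervocalic voicing): /t/ is a voiceless stop between vowels /i/ and /o/, so it voices to [d]. /k/ is a voiceless stop between vowels /o/ and /i/, so it voices to [g]. /rofvedgitokirw/ → rofvedgidogirw.
Rule 2 (regressive voicing assimilation): /f/ precedes the voiced obstruent /v/, so it voices to [v] by assimilation. /rofvedgidogirw/ → rovvedgidogirw.
Rule 3 (stop-cluster a-epenthesis): /d/ and /g/ form a stop–stop cluster, so [a] is inserted between them. /rovvedgidogirw/ → rovvedagidogirw.
Rule 4 (final cluster simplification): /w/ is the second consonant of a word-final cluster /rw/, so it deletes. /rovvedagidogirw/ → rovvedagidogir.

rovvedagidogir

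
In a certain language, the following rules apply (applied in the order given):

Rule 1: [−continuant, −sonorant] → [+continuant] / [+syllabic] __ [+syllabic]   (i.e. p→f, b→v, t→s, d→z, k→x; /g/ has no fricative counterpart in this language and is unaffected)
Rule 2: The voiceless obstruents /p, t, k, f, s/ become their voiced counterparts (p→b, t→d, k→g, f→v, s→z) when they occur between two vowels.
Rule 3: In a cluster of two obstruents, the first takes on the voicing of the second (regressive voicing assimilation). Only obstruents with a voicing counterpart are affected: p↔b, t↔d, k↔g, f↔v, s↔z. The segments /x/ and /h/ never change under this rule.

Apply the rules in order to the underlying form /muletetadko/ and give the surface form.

Rule 1 (intervocalic spirantization): /t/ is a stop between vowels /e/ and /e/, so it spirantizes to the fricative [s]. /t/ is a stop between vowels /e/ and /a/, so it spirantizes to the fricative [s]. /muletetadko/ → mulesesadko.
Rule 2 (intervocalic voicing): /s/ is a voiceless obstruent between vowels /e/ and /e/, so it voices to [z]. /s/ is a voiceless obstruent between vowels /e/ and /a/, so it voices to [z]. /mulesesadko/ → mulezezadko.
Rule 3 (regressive voicing assimilation): /d/ precedes the voiceless obstruent /k/, so it devoices to [t] by assimilation. /mulezezadko/ → mulezezatko.

mulezezatko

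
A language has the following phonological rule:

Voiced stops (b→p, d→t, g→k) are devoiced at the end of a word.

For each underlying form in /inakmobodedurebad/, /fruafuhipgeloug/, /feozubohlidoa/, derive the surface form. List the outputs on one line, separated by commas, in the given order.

inakmobodedurebat, fruafuhipgelouk, feozubohlidoa

/inakmobodedurebad/: /d/ is a voiced stop in word-final position, so it devoices to [t]. → [inakmobodedurebat].
/fruafuhipgeloug/: /g/ is a voiced stop in word-final position, so it devoices to [k]. → [fruafuhipgelouk].
/feozubohlidoa/: the rule's environment is not met; surfaces unchanged as [feozubohlidoa].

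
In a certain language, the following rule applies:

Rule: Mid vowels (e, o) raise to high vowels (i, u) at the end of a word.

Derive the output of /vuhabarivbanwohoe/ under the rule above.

/e/ is a mid vowel in word-final position, so it raises to [i].
The other instances of /o/ do not occur in the required environment and remain unchanged.
Surface form: [vuhabarivbanwohoi].

vuhabarivbanwohoi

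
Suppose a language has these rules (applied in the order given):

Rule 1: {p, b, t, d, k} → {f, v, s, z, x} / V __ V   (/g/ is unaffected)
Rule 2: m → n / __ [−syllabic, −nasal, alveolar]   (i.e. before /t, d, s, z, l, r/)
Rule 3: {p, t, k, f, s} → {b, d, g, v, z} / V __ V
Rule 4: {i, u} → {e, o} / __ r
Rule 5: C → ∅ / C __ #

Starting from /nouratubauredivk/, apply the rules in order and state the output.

noorazuvaoreziv

Rule 1 (intervocalic spirantization): /t/ is a stop between vowels /a/ and /u/, so it spirantizes to the fricative [s]. /b/ is a stop between vowels /u/ and /a/, so it spirantizes to the fricative [v]. /d/ is a stop between vowels /e/ and /i/, so it spirantizes to the fricative [z]. /nouratubauredivk/ → nourasuvaurezivk.
Rule 2 (nasal place assimilation): no segment meets the environment; /nourasuvaurezivk/ is unchanged.
Rule 3 (intervocalic voicing): /s/ is a voiceless obstruent between vowels /a/ and /u/, so it voices to [z]. /nourasuvaurezivk/ → nourazuvaurezivk.
Rule 4 (pre-rhotic lowering): /u/ is a high vowel immediately before /r/, so it lowers to [o]. /u/ is a high vowel immediately before /r/, so it lowers to [o]. /nourazuvaurezivk/ → noorazuvaorezivk.
Rule 5 (final cluster simplification): /k/ is the second consonant of a word-final cluster /vk/, so it deletes. /noorazuvaorezivk/ → noorazuvaoreziv.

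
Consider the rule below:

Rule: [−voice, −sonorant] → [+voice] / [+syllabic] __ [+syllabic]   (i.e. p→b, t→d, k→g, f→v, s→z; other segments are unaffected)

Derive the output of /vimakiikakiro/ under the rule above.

/k/ is a voiceless obstruent between vowels /a/ and /i/, so it voices to [g].
/k/ is a voiceless obstruent between vowels /i/ and /a/, so it voices to [g].
/k/ is a voiceless obstruent between vowels /a/ and /i/, so it voices to [g].
Surface form: [vimagiigagiro].

vimagiigagiro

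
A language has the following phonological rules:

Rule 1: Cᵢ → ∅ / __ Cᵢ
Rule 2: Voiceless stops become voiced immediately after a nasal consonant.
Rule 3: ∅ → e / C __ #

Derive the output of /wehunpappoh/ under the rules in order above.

Rule 1 (degemination): /pp/ is a geminate; the first /p/ deletes. /wehunpappoh/ → wehunpapoh.
Rule 2 (post-nasal voicing): /p/ is a voiceless stop immediately after the nasal /n/, so it voices to [b]. /wehunpapoh/ → wehunbapoh.
Rule 3 (final e-epenthesis): the form ends in the consonant /h/, so [e] is inserted word-finally. /wehunbapoh/ → wehunbapohe.

wehunbapohe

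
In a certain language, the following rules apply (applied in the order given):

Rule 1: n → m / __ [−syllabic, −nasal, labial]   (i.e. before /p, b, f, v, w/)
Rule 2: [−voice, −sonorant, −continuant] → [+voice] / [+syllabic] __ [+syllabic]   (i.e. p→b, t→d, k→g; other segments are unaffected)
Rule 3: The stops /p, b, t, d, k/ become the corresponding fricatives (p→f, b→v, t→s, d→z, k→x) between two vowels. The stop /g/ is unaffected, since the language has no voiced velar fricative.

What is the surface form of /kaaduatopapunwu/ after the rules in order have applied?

Rule 1 (nasal place assimilation): /n/ precedes the labial consonant /w/, so it assimilates in place to [m]. /kaaduatopapunwu/ → kaaduatopapumwu.
Rule 2 (intervocalic voicing): /t/ is a voiceless stop between vowels /a/ and /o/, so it voices to [d]. /p/ is a voiceless stop between vowels /o/ and /a/, so it voices to [b]. /p/ is a voiceless stop between vowels /a/ and /u/, so it voices to [b]. /kaaduatopapumwu/ → kaaduadobabumwu.
Rule 3 (intervocalic spirantization): /d/ is a stop between vowels /a/ and /u/, so it spirantizes to the fricative [z]. /d/ is a stop between vowels /a/ and /o/, so it spirantizes to the fricative [z]. /b/ is a stop between vowels /o/ and /a/, so it spirantizes to the fricative [v]. /b/ is a stop between vowels /a/ and /u/, so it spirantizes to the fricative [v]. /kaaduadobabumwu/ → kaazuazovavumwu.

kaazuazovavumwu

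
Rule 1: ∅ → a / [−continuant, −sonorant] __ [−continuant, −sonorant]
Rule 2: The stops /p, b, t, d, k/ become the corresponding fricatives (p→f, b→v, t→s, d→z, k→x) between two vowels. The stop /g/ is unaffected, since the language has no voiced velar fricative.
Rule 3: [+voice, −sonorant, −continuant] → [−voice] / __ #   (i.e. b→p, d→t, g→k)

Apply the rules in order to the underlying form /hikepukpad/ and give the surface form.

hixefuxafat

Rule 1 (stop-cluster a-epenthesis): /k/ and /p/ form a stop–stop cluster, so [a] is inserted between them. /hikepukpad/ → hikepukapad.
Rule 2 (intervocalic spirantization): /k/ is a stop between vowels /i/ and /e/, so it spirantizes to the fricative [x]. /p/ is a stop between vowels /e/ and /u/, so it spirantizes to the fricative [f]. /k/ is a stop between vowels /u/ and /a/, so it spirantizes to the fricative [x]. /p/ is a stop between vowels /a/ and /a/, so it spirantizes to the fricative [f]. /hikepukapad/ → hixefuxafad.
Rule 3 (final devoicing): /d/ is a voiced stop in word-final position, so it devoices to [t]. /hixefuxafad/ → hixefuxafat.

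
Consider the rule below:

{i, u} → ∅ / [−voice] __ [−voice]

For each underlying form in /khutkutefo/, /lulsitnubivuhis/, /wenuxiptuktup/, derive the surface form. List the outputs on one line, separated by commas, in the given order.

/khutkutefo/: /u/ is a high vowel flanked by voiceless consonants /h/ and /t/, so it deletes. /u/ is a high vowel flanked by voiceless consonants /k/ and /t/, so it deletes. → [khtktefo].
/lulsitnubivuhis/: /i/ is a high vowel flanked by voiceless consonants /s/ and /t/, so it deletes. /i/ is a high vowel flanked by voiceless consonants /h/ and /s/, so it deletes. → [lulstnubivuhs].
/wenuxiptuktup/: /i/ is a high vowel flanked by voiceless consonants /x/ and /p/, so it deletes. /u/ is a high vowel flanked by voiceless consonants /t/ and /k/, so it deletes. /u/ is a high vowel flanked by voiceless consonants /t/ and /p/, so it deletes. → [wenuxptktp].

khtktefo, lulstnubivuhs, wenuxptktp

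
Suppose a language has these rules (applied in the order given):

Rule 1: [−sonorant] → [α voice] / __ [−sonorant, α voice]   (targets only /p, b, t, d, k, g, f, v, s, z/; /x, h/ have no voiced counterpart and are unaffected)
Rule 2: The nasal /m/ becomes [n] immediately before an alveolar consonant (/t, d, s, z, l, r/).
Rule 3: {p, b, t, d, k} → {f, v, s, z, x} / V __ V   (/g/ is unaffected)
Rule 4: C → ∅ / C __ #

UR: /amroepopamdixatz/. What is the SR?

Rule 1 (regressive voicing assimilation): /t/ precedes the voiced obstruent /z/, so it voices to [d] by assimilation. /amroepopamdixatz/ → amroepopamdixadz.
Rule 2 (nasal place assimilation): /m/ precedes the alveolar consonant /r/, so it assimilates in place to [n]. /m/ precedes the alveolar consonant /d/, so it assimilates in place to [n]. /amroepopamdixadz/ → anroepopandixadz.
Rule 3 (intervocalic spirantization): /p/ is a stop between vowels /e/ and /o/, so it spirantizes to the fricative [f]. /p/ is a stop between vowels /o/ and /a/, so it spirantizes to the fricative [f]. /anroepopandixadz/ → anroefofandixadz.
Rule 4 (final cluster simplification): /z/ is the second consonant of a word-final cluster /dz/, so it deletes. /anroefofandixadz/ → anroefofandixad.

anroefofandixad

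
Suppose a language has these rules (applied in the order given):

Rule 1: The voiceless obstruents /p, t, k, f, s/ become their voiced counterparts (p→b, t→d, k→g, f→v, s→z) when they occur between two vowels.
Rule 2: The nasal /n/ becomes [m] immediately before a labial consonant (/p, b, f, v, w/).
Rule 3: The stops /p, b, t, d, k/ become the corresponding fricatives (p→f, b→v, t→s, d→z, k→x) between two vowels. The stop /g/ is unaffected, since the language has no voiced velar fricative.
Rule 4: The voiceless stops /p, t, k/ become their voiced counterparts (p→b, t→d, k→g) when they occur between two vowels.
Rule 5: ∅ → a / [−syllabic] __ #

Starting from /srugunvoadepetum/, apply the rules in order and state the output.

Rule 1 (intervocalic voicing): /p/ is a voiceless obstruent between vowels /e/ and /e/, so it voices to [b]. /t/ is a voiceless obstruent between vowels /e/ and /u/, so it voices to [d]. /srugunvoadepetum/ → srugunvoadebedum.
Rule 2 (nasal place assimilation): /n/ precedes the labial consonant /v/, so it assimilates in place to [m]. /srugunvoadebedum/ → srugumvoadebedum.
Rule 3 (intervocalic spirantization): /d/ is a stop between vowels /a/ and /e/, so it spirantizes to the fricative [z]. /b/ is a stop between vowels /e/ and /e/, so it spirantizes to the fricative [v]. /d/ is a stop between vowels /e/ and /u/, so it spirantizes to the fricative [z]. /srugumvoadebedum/ → srugumvoazevezum.
Rule 4 (intervocalic voicing): no segment meets the environment; /srugumvoazevezum/ is unchanged.
Rule 5 (final a-epenthesis): the form ends in the consonant /m/, so [a] is inserted word-finally. /srugumvoazevezum/ → srugumvoazevezuma.

srugumvoazevezuma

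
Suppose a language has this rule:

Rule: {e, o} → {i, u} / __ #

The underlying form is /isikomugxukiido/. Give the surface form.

isikomugxukiidu

/o/ is a mid vowel in word-final position, so it raises to [u].
The other instance of /o/ does not occur in the required environment and remains unchanged.
Surface form: [isikomugxukiidu].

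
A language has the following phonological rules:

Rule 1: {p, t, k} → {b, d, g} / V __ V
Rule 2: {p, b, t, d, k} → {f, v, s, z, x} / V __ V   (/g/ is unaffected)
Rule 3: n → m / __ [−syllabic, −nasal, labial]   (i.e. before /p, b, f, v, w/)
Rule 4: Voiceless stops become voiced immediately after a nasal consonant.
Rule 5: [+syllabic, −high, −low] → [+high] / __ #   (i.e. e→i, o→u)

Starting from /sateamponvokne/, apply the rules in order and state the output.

sazeambomvokni

Rule 1 (intervocalic voicing): /t/ is a voiceless stop between vowels /a/ and /e/, so it voices to [d]. /sateamponvokne/ → sadeamponvokne.
Rule 2 (intervocalic spirantization): /d/ is a stop between vowels /a/ and /e/, so it spirantizes to the fricative [z]. /sadeamponvokne/ → sazeamponvokne.
Rule 3 (nasal place assimilation): /n/ precedes the labial consonant /v/, so it assimilates in place to [m]. /sazeamponvokne/ → sazeampomvokne.
Rule 4 (post-nasal voicing): /p/ is a voiceless stop immediately after the nasal /m/, so it voices to [b]. /sazeampomvokne/ → sazeambomvokne.
Rule 5 (final vowel raising): /e/ is a mid vowel in word-final position, so it raises to [i]. /sazeambomvokne/ → sazeambomvokni.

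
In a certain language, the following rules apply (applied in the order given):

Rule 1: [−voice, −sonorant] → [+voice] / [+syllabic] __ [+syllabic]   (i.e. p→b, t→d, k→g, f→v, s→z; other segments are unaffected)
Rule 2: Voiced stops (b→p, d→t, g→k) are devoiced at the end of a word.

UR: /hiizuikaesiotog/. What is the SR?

Rule 1 (intervocalic voicing): /k/ is a voiceless obstruent between vowels /i/ and /a/, so it voices to [g]. /s/ is a voiceless obstruent between vowels /e/ and /i/, so it voices to [z]. /t/ is a voiceless obstruent between vowels /o/ and /o/, so it voices to [d]. /hiizuikaesiotog/ → hiizuigaeziodog.
Rule 2 (final devoicing): /g/ is a voiced stop in word-final position, so it devoices to [k]. /hiizuigaeziodog/ → hiizuigaeziodok.

hiizuigaeziodok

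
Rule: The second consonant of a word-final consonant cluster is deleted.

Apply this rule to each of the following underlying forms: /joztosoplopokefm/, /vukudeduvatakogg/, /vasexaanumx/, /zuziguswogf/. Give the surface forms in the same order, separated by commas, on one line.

joztosoplopokef, vukudeduvatakog, vasexaanum, zuziguswog

/joztosoplopokefm/: /m/ is the second consonant of a word-final cluster /fm/, so it deletes. → [joztosoplopokef].
/vukudeduvatakogg/: /g/ is the second consonant of a word-final cluster /gg/, so it deletes. → [vukudeduvatakog].
/vasexaanumx/: /x/ is the second consonant of a word-final cluster /mx/, so it deletes. → [vasexaanum].
/zuziguswogf/: /f/ is the second consonant of a word-final cluster /gf/, so it deletes. → [zuziguswog].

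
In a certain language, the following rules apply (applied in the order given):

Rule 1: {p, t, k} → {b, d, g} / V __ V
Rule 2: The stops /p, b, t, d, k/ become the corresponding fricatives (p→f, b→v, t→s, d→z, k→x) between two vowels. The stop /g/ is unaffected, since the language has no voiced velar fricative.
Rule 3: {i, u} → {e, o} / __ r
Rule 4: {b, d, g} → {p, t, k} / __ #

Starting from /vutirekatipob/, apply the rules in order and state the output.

vuzeregazivop

Rule 1 (intervocalic voicing): /t/ is a voiceless stop between vowels /u/ and /i/, so it voices to [d]. /k/ is a voiceless stop between vowels /e/ and /a/, so it voices to [g]. /t/ is a voiceless stop between vowels /a/ and /i/, so it voices to [d]. /p/ is a voiceless stop between vowels /i/ and /o/, so it voices to [b]. /vutirekatipob/ → vudiregadibob.
Rule 2 (intervocalic spirantization): /d/ is a stop between vowels /u/ and /i/, so it spirantizes to the fricative [z]. /d/ is a stop between vowels /a/ and /i/, so it spirantizes to the fricative [z]. /b/ is a stop between vowels /i/ and /o/, so it spirantizes to the fricative [v]. /vudiregadibob/ → vuziregazivob.
Rule 3 (pre-rhotic lowering): /i/ is a high vowel immediately before /r/, so it lowers to [e]. /vuziregazivob/ → vuzeregazivob.
Rule 4 (final devoicing): /b/ is a voiced stop in word-final position, so it devoices to [p]. /vuzeregazivob/ → vuzeregazivop.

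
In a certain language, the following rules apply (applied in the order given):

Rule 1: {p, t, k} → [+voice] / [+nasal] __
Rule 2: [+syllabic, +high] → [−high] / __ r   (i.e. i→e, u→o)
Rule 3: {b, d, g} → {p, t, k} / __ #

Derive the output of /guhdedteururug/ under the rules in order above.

guhdedteororuk

Rule 1 (post-nasal voicing): no segment meets the environment; /guhdedteururug/ is unchanged.
Rule 2 (pre-rhotic lowering): /u/ is a high vowel immediately before /r/, so it lowers to [o]. /u/ is a high vowel immediately before /r/, so it lowers to [o]. /guhdedteururug/ → guhdedteororug.
Rule 3 (final devoicing): /g/ is a voiced stop in word-final position, so it devoices to [k]. /guhdedteororug/ → guhdedteororuk.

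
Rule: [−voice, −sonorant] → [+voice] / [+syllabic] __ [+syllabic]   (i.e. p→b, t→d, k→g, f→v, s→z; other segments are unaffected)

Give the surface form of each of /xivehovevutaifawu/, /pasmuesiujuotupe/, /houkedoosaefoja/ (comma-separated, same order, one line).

xivehovevudaivawu, pasmueziujuodube, hougedoozaevoja

/xivehovevutaifawu/: /t/ is a voiceless obstruent between vowels /u/ and /a/, so it voices to [d]. /f/ is a voiceless obstruent between vowels /i/ and /a/, so it voices to [v]. → [xivehovevudaivawu].
/pasmuesiujuotupe/: /s/ is a voiceless obstruent between vowels /e/ and /i/, so it voices to [z]. /t/ is a voiceless obstruent between vowels /o/ and /u/, so it voices to [d]. /p/ is a voiceless obstruent between vowels /u/ and /e/, so it voices to [b]. → [pasmueziujuodube].
/houkedoosaefoja/: /k/ is a voiceless obstruent between vowels /u/ and /e/, so it voices to [g]. /s/ is a voiceless obstruent between vowels /o/ and /a/, so it voices to [z]. /f/ is a voiceless obstruent between vowels /e/ and /o/, so it voices to [v]. → [hougedoozaevoja].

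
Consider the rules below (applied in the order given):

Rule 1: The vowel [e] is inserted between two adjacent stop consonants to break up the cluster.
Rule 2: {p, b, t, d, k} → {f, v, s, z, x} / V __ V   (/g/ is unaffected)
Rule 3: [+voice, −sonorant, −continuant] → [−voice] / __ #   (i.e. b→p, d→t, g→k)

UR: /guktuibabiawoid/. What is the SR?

guxesuivaviawoit

Rule 1 (stop-cluster e-epenthesis): /k/ and /t/ form a stop–stop cluster, so [e] is inserted between them. /guktuibabiawoid/ → guketuibabiawoid.
Rule 2 (intervocalic spirantization): /k/ is a stop between vowels /u/ and /e/, so it spirantizes to the fricative [x]. /t/ is a stop between vowels /e/ and /u/, so it spirantizes to the fricative [s]. /b/ is a stop between vowels /i/ and /a/, so it spirantizes to the fricative [v]. /b/ is a stop between vowels /a/ and /i/, so it spirantizes to the fricative [v]. /guketuibabiawoid/ → guxesuivaviawoid.
Rule 3 (final devoicing): /d/ is a voiced stop in word-final position, so it devoices to [t]. /guxesuivaviawoid/ → guxesuivaviawoit.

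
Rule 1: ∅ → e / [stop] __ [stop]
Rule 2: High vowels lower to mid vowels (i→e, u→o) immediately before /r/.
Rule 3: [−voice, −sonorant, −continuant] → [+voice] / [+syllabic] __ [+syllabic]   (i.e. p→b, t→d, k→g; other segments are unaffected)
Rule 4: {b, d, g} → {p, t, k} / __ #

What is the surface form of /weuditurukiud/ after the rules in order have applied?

weudidorugiut

Rule 1 (stop-cluster e-epenthesis): no segment meets the environment; /weuditurukiud/ is unchanged.
Rule 2 (pre-rhotic lowering): /u/ is a high vowel immediately before /r/, so it lowers to [o]. /weuditurukiud/ → weuditorukiud.
Rule 3 (intervocalic voicing): /t/ is a voiceless stop between vowels /i/ and /o/, so it voices to [d]. /k/ is a voiceless stop between vowels /u/ and /i/, so it voices to [g]. /weuditorukiud/ → weudidorugiud.
Rule 4 (final devoicing): /d/ is a voiced stop in word-final position, so it devoices to [t]. /weudidorugiud/ → weudidorugiut.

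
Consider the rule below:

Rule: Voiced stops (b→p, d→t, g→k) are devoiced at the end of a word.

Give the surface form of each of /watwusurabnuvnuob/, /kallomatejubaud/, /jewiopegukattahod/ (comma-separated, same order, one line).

/watwusurabnuvnuob/: /b/ is a voiced stop in word-final position, so it devoices to [p]. → [watwusurabnuvnuop].
/kallomatejubaud/: /d/ is a voiced stop in word-final position, so it devoices to [t]. → [kallomatejubaut].
/jewiopegukattahod/: /d/ is a voiced stop in word-final position, so it devoices to [t]. → [jewiopegukattahot].

watwusurabnuvnuop, kallomatejubaut, jewiopegukattahot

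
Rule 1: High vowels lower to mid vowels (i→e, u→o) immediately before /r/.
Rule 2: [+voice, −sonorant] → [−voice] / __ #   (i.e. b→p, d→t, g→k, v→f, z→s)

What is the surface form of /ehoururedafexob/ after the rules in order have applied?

ehoororedafexop

Rule 1 (pre-rhotic lowering): /u/ is a high vowel immediately before /r/, so it lowers to [o]. /u/ is a high vowel immediately before /r/, so it lowers to [o]. /ehoururedafexob/ → ehoororedafexob.
Rule 2 (final devoicing): /b/ is a voiced obstruent in word-final position, so it devoices to [p]. /ehoororedafexob/ → ehoororedafexop.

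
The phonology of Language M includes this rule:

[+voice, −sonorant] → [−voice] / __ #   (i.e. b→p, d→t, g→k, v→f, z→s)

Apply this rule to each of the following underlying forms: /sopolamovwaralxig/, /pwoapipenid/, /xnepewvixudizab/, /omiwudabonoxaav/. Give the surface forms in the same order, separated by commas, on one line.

sopolamovwaralxik, pwoapipenit, xnepewvixudizap, omiwudabonoxaaf

/sopolamovwaralxig/: /g/ is a voiced obstruent in word-final position, so it devoices to [k]. → [sopolamovwaralxik].
/pwoapipenid/: /d/ is a voiced obstruent in word-final position, so it devoices to [t]. → [pwoapipenit].
/xnepewvixudizab/: /b/ is a voiced obstruent in word-final position, so it devoices to [p]. → [xnepewvixudizap].
/omiwudabonoxaav/: /v/ is a voiced obstruent in word-final position, so it devoices to [f]. → [omiwudabonoxaaf].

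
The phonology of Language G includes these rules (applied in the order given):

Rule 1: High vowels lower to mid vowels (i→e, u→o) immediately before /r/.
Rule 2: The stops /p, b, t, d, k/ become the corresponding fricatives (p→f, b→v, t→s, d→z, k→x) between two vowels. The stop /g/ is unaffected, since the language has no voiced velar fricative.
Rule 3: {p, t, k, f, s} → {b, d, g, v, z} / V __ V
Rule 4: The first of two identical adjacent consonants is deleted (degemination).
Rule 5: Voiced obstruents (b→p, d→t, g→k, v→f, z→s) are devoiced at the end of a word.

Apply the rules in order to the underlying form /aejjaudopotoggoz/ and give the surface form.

Rule 1 (pre-rhotic lowering): no segment meets the environment; /aejjaudopotoggoz/ is unchanged.
Rule 2 (intervocalic spirantization): /d/ is a stop between vowels /u/ and /o/, so it spirantizes to the fricative [z]. /p/ is a stop between vowels /o/ and /o/, so it spirantizes to the fricative [f]. /t/ is a stop between vowels /o/ and /o/, so it spirantizes to the fricative [s]. /aejjaudopotoggoz/ → aejjauzofosoggoz.
Rule 3 (intervocalic voicing): /f/ is a voiceless obstruent between vowels /o/ and /o/, so it voices to [v]. /s/ is a voiceless obstruent between vowels /o/ and /o/, so it voices to [z]. /aejjauzofosoggoz/ → aejjauzovozoggoz.
Rule 4 (degemination): /jj/ is a geminate; the first /j/ deletes. /gg/ is a geminate; the first /g/ deletes. /aejjauzovozoggoz/ → aejauzovozogoz.
Rule 5 (final devoicing): /z/ is a voiced obstruent in word-final position, so it devoices to [s]. /aejauzovozogoz/ → aejauzovozogos.

aejauzovozogos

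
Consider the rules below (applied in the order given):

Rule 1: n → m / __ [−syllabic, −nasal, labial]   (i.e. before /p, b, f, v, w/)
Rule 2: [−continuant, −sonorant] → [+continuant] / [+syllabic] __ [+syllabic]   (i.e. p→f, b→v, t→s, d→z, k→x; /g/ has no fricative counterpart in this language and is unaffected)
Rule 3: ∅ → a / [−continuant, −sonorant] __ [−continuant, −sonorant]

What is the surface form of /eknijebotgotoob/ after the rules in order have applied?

eknijevotagosoob

Rule 1 (nasal place assimilation): no segment meets the environment; /eknijebotgotoob/ is unchanged.
Rule 2 (intervocalic spirantization): /b/ is a stop between vowels /e/ and /o/, so it spirantizes to the fricative [v]. /t/ is a stop between vowels /o/ and /o/, so it spirantizes to the fricative [s]. /eknijebotgotoob/ → eknijevotgosoob.
Rule 3 (stop-cluster a-epenthesis): /t/ and /g/ form a stop–stop cluster, so [a] is inserted between them. /eknijevotgosoob/ → eknijevotagosoob.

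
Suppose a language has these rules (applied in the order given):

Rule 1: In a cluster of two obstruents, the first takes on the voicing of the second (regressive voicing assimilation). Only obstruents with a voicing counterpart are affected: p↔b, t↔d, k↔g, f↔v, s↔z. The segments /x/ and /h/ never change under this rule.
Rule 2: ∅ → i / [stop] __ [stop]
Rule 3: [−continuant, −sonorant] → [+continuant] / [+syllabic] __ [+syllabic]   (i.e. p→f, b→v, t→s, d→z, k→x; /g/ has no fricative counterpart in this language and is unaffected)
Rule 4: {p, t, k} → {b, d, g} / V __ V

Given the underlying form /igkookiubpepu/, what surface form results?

ixixooxiufifefu

Rule 1 (regressive voicing assimilation): /g/ precedes the voiceless obstruent /k/, so it devoices to [k] by assimilation. /b/ precedes the voiceless obstruent /p/, so it devoices to [p] by assimilation. /igkookiubpepu/ → ikkookiuppepu.
Rule 2 (stop-cluster i-epenthesis): /k/ and /k/ form a stop–stop cluster, so [i] is inserted between them. /p/ and /p/ form a stop–stop cluster, so [i] is inserted between them. /ikkookiuppepu/ → ikikookiupipepu.
Rule 3 (intervocalic spirantization): /k/ is a stop between vowels /i/ and /i/, so it spirantizes to the fricative [x]. /k/ is a stop between vowels /i/ and /o/, so it spirantizes to the fricative [x]. /k/ is a stop between vowels /o/ and /i/, so it spirantizes to the fricative [x]. /p/ is a stop between vowels /u/ and /i/, so it spirantizes to the fricative [f]. /p/ is a stop between vowels /i/ and /e/, so it spirantizes to the fricative [f]. /p/ is a stop between vowels /e/ and /u/, so it spirantizes to the fricative [f]. /ikikookiupipepu/ → ixixooxiufifefu.
Rule 4 (intervocalic voicing): no segment meets the environment; /ixixooxiufifefu/ is unchanged.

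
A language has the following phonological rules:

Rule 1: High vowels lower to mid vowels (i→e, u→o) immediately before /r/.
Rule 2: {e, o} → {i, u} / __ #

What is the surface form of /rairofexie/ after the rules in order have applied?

raerofexii

Rule 1 (pre-rhotic lowering): /i/ is a high vowel immediately before /r/, so it lowers to [e]. /rairofexie/ → raerofexie.
Rule 2 (final vowel raising): /e/ is a mid vowel in word-final position, so it raises to [i]. /raerofexie/ → raerofexii.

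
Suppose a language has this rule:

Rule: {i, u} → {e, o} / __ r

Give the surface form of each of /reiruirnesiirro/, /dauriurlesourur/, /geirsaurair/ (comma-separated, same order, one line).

/reiruirnesiirro/: /i/ is a high vowel immediately before /r/, so it lowers to [e]. /i/ is a high vowel immediately before /r/, so it lowers to [e]. /i/ is a high vowel immediately before /r/, so it lowers to [e]. → [reeruernesierro].
/dauriurlesourur/: /u/ is a high vowel immediately before /r/, so it lowers to [o]. /u/ is a high vowel immediately before /r/, so it lowers to [o]. /u/ is a high vowel immediately before /r/, so it lowers to [o]. /u/ is a high vowel immediately before /r/, so it lowers to [o]. → [daoriorlesooror].
/geirsaurair/: /i/ is a high vowel immediately before /r/, so it lowers to [e]. /u/ is a high vowel immediately before /r/, so it lowers to [o]. /i/ is a high vowel immediately before /r/, so it lowers to [e]. → [geersaoraer].

reeruernesierro, daoriorlesooror, geersaoraer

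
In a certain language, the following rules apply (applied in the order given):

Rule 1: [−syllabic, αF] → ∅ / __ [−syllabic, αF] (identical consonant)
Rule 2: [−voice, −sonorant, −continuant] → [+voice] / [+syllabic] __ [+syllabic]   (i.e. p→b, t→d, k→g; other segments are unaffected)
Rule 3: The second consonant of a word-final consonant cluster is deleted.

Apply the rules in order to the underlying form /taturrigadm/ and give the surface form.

tadurigad

Rule 1 (degemination): /rr/ is a geminate; the first /r/ deletes. /taturrigadm/ → taturigadm.
Rule 2 (intervocalic voicing): /t/ is a voiceless stop between vowels /a/ and /u/, so it voices to [d]. /taturigadm/ → tadurigadm.
Rule 3 (final cluster simplification): /m/ is the second consonant of a word-final cluster /dm/, so it deletes. /tadurigadm/ → tadurigad.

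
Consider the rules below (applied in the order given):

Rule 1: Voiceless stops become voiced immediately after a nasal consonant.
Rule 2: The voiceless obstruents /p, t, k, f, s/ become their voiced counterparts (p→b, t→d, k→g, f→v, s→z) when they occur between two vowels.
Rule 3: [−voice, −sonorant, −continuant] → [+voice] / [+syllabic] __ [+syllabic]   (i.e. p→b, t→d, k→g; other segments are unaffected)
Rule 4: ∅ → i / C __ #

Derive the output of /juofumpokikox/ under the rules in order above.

Rule 1 (post-nasal voicing): /p/ is a voiceless stop immediately after the nasal /m/, so it voices to [b]. /juofumpokikox/ → juofumbokikox.
Rule 2 (intervocalic voicing): /f/ is a voiceless obstruent between vowels /o/ and /u/, so it voices to [v]. /k/ is a voiceless obstruent between vowels /o/ and /i/, so it voices to [g]. /k/ is a voiceless obstruent between vowels /i/ and /o/, so it voices to [g]. /juofumbokikox/ → juovumbogigox.
Rule 3 (intervocalic voicing): no segment meets the environment; /juovumbogigox/ is unchanged.
Rule 4 (final i-epenthesis): the form ends in the consonant /x/, so [i] is inserted word-finally. /juovumbogigox/ → juovumbogigoxi.

juovumbogigoxi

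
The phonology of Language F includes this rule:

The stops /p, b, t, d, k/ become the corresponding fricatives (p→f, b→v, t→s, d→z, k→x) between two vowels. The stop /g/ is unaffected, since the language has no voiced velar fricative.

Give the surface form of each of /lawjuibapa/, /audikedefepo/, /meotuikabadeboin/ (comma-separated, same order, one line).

/lawjuibapa/: /b/ is a stop between vowels /i/ and /a/, so it spirantizes to the fricative [v]. /p/ is a stop between vowels /a/ and /a/, so it spirantizes to the fricative [f]. → [lawjuivafa].
/audikedefepo/: /d/ is a stop between vowels /u/ and /i/, so it spirantizes to the fricative [z]. /k/ is a stop between vowels /i/ and /e/, so it spirantizes to the fricative [x]. /d/ is a stop between vowels /e/ and /e/, so it spirantizes to the fricative [z]. /p/ is a stop between vowels /e/ and /o/, so it spirantizes to the fricative [f]. → [auzixezefefo].
/meotuikabadeboin/: /t/ is a stop between vowels /o/ and /u/, so it spirantizes to the fricative [s]. /k/ is a stop between vowels /i/ and /a/, so it spirantizes to the fricative [x]. /b/ is a stop between vowels /a/ and /a/, so it spirantizes to the fricative [v]. /d/ is a stop between vowels /a/ and /e/, so it spirantizes to the fricative [z]. /b/ is a stop between vowels /e/ and /o/, so it spirantizes to the fricative [v]. → [meosuixavazevoin].

lawjuivafa, auzixezefefo, meosuixavazevoin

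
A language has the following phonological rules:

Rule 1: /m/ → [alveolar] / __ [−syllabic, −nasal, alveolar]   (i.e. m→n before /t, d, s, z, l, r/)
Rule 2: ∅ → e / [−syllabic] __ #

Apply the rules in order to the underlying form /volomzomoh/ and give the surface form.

volonzomohe

Rule 1 (nasal place assimilation): /m/ precedes the alveolar consonant /z/, so it assimilates in place to [n]. /volomzomoh/ → volonzomoh.
Rule 2 (final e-epenthesis): the form ends in the consonant /h/, so [e] is inserted word-finally. /volonzomoh/ → volonzomohe.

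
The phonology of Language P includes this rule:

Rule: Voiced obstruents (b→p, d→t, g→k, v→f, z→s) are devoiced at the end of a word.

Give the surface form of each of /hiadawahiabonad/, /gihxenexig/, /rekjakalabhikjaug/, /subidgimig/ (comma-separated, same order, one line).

/hiadawahiabonad/: /d/ is a voiced obstruent in word-final position, so it devoices to [t]. → [hiadawahiabonat].
/gihxenexig/: /g/ is a voiced obstruent in word-final position, so it devoices to [k]. → [gihxenexik].
/rekjakalabhikjaug/: /g/ is a voiced obstruent in word-final position, so it devoices to [k]. → [rekjakalabhikjauk].
/subidgimig/: /g/ is a voiced obstruent in word-final position, so it devoices to [k]. → [subidgimik].

hiadawahiabonat, gihxenexik, rekjakalabhikjauk, subidgimik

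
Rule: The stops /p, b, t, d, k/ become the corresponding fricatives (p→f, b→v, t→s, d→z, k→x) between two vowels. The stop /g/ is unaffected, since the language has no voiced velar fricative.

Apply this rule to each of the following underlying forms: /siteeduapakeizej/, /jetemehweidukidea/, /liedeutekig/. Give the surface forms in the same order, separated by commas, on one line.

siseezuafaxeizej, jesemehweizuxizea, liezeusexig

/siteeduapakeizej/: /t/ is a stop between vowels /i/ and /e/, so it spirantizes to the fricative [s]. /d/ is a stop between vowels /e/ and /u/, so it spirantizes to the fricative [z]. /p/ is a stop between vowels /a/ and /a/, so it spirantizes to the fricative [f]. /k/ is a stop between vowels /a/ and /e/, so it spirantizes to the fricative [x]. → [siseezuafaxeizej].
/jetemehweidukidea/: /t/ is a stop between vowels /e/ and /e/, so it spirantizes to the fricative [s]. /d/ is a stop between vowels /i/ and /u/, so it spirantizes to the fricative [z]. /k/ is a stop between vowels /u/ and /i/, so it spirantizes to the fricative [x]. /d/ is a stop between vowels /i/ and /e/, so it spirantizes to the fricative [z]. → [jesemehweizuxizea].
/liedeutekig/: /d/ is a stop between vowels /e/ and /e/, so it spirantizes to the fricative [z]. /t/ is a stop between vowels /u/ and /e/, so it spirantizes to the fricative [s]. /k/ is a stop between vowels /e/ and /i/, so it spirantizes to the fricative [x]. → [liezeusexig].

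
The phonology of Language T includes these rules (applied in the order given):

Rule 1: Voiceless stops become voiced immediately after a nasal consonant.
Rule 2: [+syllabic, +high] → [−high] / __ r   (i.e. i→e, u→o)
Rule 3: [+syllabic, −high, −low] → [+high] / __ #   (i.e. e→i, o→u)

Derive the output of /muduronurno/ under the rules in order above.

Rule 1 (post-nasal voicing): no segment meets the environment; /muduronurno/ is unchanged.
Rule 2 (pre-rhotic lowering): /u/ is a high vowel immediately before /r/, so it lowers to [o]. /u/ is a high vowel immediately before /r/, so it lowers to [o]. /muduronurno/ → mudoronorno.
Rule 3 (final vowel raising): /o/ is a mid vowel in word-final position, so it raises to [u]. /mudoronorno/ → mudoronornu.

mudoronornu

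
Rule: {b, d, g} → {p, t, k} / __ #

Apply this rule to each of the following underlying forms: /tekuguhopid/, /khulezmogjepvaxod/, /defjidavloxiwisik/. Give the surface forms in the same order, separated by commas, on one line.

tekuguhopit, khulezmogjepvaxot, defjidavloxiwisik

/tekuguhopid/: /d/ is a voiced stop in word-final position, so it devoices to [t]. → [tekuguhopit].
/khulezmogjepvaxod/: /d/ is a voiced stop in word-final position, so it devoices to [t]. → [khulezmogjepvaxot].
/defjidavloxiwisik/: the rule's environment is not met; surfaces unchanged as [defjidavloxiwisik].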